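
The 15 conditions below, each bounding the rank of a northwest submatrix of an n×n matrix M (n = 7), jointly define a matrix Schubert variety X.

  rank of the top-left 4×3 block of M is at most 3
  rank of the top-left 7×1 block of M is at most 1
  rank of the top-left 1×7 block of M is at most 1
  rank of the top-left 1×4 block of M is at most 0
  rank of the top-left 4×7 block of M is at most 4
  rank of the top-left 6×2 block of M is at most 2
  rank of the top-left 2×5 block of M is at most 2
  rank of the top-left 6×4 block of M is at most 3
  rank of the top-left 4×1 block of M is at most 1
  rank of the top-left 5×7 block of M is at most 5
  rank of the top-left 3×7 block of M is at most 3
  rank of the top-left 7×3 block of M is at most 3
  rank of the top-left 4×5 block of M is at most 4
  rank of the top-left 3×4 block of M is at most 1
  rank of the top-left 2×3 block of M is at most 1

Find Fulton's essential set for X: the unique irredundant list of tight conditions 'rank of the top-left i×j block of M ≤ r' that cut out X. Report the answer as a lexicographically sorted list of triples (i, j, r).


Propagating the 15 rank bounds to every northwest block:

  row 1: 0  0  0  0  1  1  1
  row 2: 1  1  1  1  2  2  2
  row 3: 1  1  1  1  2  3  3
  row 4: 1  2  2  2  3  4  4
  row 5: 1  2  3  3  4  5  5
  row 6: 1  2  3  3  4  5  6
  row 7: 1  2  3  4  5  6  7

hence w(1..7) = (5, 1, 6, 2, 3, 7, 4).

D(w) has 8 cells with 3 SE-corners; essential set:

[(1, 4, 0), (3, 4, 1), (6, 4, 3)]


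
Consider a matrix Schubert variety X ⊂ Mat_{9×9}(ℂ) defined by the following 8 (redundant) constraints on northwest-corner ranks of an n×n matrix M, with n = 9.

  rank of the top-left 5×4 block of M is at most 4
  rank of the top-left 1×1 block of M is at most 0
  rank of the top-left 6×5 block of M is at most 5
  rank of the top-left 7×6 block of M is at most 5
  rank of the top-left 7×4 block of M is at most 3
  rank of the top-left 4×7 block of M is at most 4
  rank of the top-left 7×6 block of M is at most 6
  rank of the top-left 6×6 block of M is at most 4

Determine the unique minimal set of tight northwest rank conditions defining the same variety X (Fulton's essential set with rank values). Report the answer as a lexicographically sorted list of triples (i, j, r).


Rank table r_w(9×9) implied by the 8 constraints:

  0, 1, 1, 1, 1, 1, 1, 1, 1
  1, 2, 2, 2, 2, 2, 2, 2, 2
  1, 2, 3, 3, 3, 3, 3, 3, 3
  1, 2, 3, 3, 4, 4, 4, 4, 4
  1, 2, 3, 3, 4, 4, 5, 5, 5
  1, 2, 3, 3, 4, 4, 5, 6, 6
  1, 2, 3, 3, 4, 5, 6, 7, 7
  1, 2, 3, 4, 5, 6, 7, 8, 8
  1, 2, 3, 4, 5, 6, 7, 8, 9

hence w(1..9) = (2, 1, 3, 5, 7, 8, 6, 4, 9).

ℓ(w)=7; the 3 essential cells (i,j,r):

[(1, 1, 0), (6, 6, 4), (7, 4, 3)]


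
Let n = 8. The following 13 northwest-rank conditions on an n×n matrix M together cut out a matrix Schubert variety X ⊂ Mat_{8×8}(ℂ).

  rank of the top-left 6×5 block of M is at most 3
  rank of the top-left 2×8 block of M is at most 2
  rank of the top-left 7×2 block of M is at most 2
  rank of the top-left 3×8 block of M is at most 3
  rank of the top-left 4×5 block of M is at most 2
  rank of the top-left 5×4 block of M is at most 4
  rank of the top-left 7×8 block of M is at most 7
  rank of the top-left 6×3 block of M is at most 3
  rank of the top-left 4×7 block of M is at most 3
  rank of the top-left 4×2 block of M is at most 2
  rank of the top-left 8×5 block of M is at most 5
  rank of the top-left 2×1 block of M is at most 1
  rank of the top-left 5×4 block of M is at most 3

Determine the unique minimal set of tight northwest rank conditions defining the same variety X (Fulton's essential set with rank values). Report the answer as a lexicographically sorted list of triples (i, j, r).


Propagating the 13 rank bounds to every northwest block:

  row 1: 1 | 1 | 1 | 1 | 1 | 1 | 1 | 1
  row 2: 1 | 2 | 2 | 2 | 2 | 2 | 2 | 2
  row 3: 1 | 2 | 2 | 2 | 2 | 3 | 3 | 3
  row 4: 1 | 2 | 2 | 2 | 2 | 3 | 3 | 4
  row 5: 1 | 2 | 3 | 3 | 3 | 4 | 4 | 5
  row 6: 1 | 2 | 3 | 3 | 3 | 4 | 5 | 6
  row 7: 1 | 2 | 3 | 4 | 4 | 5 | 6 | 7
  row 8: 1 | 2 | 3 | 4 | 5 | 6 | 7 | 8

giving w = (1, 2, 6, 8, 3, 7, 4, 5) via Δ²R.

D(w) has 9 cells with 3 SE-corners; essential set:

[(4, 5, 2), (4, 7, 3), (6, 5, 3)]


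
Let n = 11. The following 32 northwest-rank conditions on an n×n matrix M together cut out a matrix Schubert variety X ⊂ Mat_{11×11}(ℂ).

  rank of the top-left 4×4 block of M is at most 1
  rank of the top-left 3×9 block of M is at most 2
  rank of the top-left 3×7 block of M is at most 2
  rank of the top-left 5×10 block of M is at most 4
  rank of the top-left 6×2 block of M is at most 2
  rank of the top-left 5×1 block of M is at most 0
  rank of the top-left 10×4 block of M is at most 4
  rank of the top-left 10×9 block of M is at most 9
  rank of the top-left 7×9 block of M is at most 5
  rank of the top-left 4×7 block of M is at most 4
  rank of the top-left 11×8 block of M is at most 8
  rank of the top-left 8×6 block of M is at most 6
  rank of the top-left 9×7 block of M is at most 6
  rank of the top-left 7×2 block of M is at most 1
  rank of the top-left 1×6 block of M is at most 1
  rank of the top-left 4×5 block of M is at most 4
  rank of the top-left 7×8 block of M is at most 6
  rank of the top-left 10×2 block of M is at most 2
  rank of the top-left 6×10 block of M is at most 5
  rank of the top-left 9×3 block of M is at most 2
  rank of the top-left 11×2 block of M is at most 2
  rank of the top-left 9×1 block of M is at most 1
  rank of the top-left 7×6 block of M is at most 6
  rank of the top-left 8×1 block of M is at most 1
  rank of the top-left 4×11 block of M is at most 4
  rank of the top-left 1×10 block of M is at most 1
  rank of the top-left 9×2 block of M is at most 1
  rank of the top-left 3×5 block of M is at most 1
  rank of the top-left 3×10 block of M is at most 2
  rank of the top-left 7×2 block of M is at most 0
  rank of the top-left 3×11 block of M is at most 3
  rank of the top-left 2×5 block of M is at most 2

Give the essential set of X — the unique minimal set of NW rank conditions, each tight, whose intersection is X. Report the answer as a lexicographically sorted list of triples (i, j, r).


Propagating the 32 rank bounds to every northwest block:

  0, 0, 1, 1, 1, 1, 1, 1, 1, 1, 1
  0, 0, 1, 1, 1, 2, 2, 2, 2, 2, 2
  0, 0, 1, 1, 1, 2, 2, 2, 2, 2, 3
  0, 0, 1, 1, 2, 3, 3, 3, 3, 3, 4
  0, 0, 1, 2, 3, 4, 4, 4, 4, 4, 5
  0, 0, 1, 2, 3, 4, 5, 5, 5, 5, 6
  0, 0, 1, 2, 3, 4, 5, 5, 5, 6, 7
  1, 1, 2, 3, 4, 5, 6, 6, 6, 7, 8
  1, 1, 2, 3, 4, 5, 6, 7, 7, 8, 9
  1, 2, 3, 4, 5, 6, 7, 8, 8, 9, 10
  1, 2, 3, 4, 5, 6, 7, 8, 9, 10, 11

giving w = (3, 6, 11, 5, 4, 7, 10, 1, 8, 2, 9) via Δ²R.

D(w) has 26 cells with 6 SE-corners; essential set:

[(3, 5, 1), (3, 10, 2), (4, 4, 1), (7, 2, 0), (7, 9, 5), (9, 2, 1)]


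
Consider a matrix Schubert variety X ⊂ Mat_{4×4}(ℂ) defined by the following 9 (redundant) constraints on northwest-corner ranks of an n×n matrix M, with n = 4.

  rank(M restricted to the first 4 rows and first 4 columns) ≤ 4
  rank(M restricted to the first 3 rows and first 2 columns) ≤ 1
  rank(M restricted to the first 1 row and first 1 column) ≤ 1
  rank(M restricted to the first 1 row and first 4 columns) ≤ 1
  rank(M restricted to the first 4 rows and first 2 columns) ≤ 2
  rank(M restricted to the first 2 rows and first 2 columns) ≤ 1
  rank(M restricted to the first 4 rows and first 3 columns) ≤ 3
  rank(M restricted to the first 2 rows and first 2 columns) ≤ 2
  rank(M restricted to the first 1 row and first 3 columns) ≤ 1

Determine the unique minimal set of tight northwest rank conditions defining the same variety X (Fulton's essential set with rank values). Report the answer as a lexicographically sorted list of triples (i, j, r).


Computing R[i][j] = min implied NW-rank bound (n=4, 9 conditions):

  row 1: 1 | 1 | 1 | 1
  row 2: 1 | 1 | 2 | 2
  row 3: 1 | 1 | 2 | 3
  row 4: 1 | 2 | 3 | 4

so w = (1, 3, 4, 2).

Fulton essential set (1 of the 2 Rothe cells):

[(3, 2, 1)]


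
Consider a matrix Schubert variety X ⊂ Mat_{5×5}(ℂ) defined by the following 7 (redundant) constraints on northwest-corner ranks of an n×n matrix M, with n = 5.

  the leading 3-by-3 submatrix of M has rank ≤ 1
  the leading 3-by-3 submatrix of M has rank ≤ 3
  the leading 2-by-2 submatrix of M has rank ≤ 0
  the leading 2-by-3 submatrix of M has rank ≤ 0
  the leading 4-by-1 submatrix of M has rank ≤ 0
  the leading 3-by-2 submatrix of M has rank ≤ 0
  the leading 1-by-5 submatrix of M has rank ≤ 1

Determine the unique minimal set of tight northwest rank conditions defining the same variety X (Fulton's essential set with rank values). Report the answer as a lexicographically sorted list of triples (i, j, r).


Computing R[i][j] = min implied NW-rank bound (n=5, 7 conditions):

  row 1: 0 0 0 1 1
  row 2: 0 0 0 1 2
  row 3: 0 0 1 2 3
  row 4: 0 1 2 3 4
  row 5: 1 2 3 4 5

giving w = (4, 5, 3, 2, 1) via Δ²R.

Fulton essential set (3 of the 9 Rothe cells):

[(2, 3, 0), (3, 2, 0), (4, 1, 0)]


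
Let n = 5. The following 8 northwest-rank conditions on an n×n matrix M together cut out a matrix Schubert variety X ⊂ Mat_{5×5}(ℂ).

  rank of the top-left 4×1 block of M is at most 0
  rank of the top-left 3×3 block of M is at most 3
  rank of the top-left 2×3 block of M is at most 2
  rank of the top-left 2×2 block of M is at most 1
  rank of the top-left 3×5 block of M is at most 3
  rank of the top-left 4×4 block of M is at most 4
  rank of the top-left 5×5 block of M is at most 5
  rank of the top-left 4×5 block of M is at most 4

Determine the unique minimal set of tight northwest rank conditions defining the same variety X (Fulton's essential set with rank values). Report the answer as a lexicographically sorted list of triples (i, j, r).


Rank table r_w(5×5) implied by the 8 constraints:

  row 1: 0 1 1 1 1
  row 2: 0 1 2 2 2
  row 3: 0 1 2 3 3
  row 4: 0 1 2 3 4
  row 5: 1 2 3 4 5

giving w = (2, 3, 4, 5, 1) via Δ²R.

Fulton essential set (1 of the 4 Rothe cells):

[(4, 1, 0)]


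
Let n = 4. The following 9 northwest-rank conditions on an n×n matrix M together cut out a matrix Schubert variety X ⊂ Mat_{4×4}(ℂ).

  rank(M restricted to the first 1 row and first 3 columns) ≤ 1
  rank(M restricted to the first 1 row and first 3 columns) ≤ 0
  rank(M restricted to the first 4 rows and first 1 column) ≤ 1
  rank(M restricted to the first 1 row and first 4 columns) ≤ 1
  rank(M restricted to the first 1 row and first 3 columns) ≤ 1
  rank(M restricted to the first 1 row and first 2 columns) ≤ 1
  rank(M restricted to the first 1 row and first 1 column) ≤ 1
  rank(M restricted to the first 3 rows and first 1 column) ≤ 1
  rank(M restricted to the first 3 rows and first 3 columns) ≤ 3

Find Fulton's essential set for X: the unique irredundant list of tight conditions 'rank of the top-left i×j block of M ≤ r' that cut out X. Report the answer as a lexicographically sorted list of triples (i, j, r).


Recovering R(i,j) via the rank-extension bound from the 9 conditions:

  row 1: 0 0 0 1
  row 2: 1 1 1 2
  row 3: 1 2 2 3
  row 4: 1 2 3 4

reading off 1-entries of Δ²R: w = (4, 1, 2, 3).

ℓ(w)=3; the 1 essential cell (i,j,r):

[(1, 3, 0)]


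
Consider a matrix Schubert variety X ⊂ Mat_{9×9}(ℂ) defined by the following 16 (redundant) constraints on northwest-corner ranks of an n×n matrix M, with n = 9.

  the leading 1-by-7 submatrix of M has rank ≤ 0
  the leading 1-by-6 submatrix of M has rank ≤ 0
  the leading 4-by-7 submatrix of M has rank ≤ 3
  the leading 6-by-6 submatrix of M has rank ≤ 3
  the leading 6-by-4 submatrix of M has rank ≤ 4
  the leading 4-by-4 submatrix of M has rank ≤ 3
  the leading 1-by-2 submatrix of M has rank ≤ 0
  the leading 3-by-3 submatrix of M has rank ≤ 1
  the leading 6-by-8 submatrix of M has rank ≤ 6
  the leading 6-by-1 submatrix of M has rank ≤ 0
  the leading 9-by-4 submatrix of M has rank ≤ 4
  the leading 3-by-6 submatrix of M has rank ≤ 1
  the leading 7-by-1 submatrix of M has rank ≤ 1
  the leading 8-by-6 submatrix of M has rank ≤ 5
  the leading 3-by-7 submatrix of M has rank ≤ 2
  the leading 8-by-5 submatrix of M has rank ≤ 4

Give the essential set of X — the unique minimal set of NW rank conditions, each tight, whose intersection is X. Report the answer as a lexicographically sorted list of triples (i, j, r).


Computing R[i][j] = min implied NW-rank bound (n=9, 16 conditions):

  0, 0, 0, 0, 0, 0, 0, 1, 1
  0, 1, 1, 1, 1, 1, 1, 2, 2
  0, 1, 1, 1, 1, 1, 2, 3, 3
  0, 1, 2, 2, 2, 2, 3, 4, 4
  0, 1, 2, 3, 3, 3, 4, 5, 5
  0, 1, 2, 3, 3, 3, 4, 5, 6
  1, 2, 3, 4, 4, 4, 5, 6, 7
  1, 2, 3, 4, 4, 5, 6, 7, 8
  1, 2, 3, 4, 5, 6, 7, 8, 9

the unique w with this rank table is (8, 2, 7, 3, 4, 9, 1, 6, 5).

5 SE-corners of the 19-cell Rothe diagram give Ess(w):

[(1, 7, 0), (3, 6, 1), (6, 1, 0), (6, 6, 3), (8, 5, 4)]


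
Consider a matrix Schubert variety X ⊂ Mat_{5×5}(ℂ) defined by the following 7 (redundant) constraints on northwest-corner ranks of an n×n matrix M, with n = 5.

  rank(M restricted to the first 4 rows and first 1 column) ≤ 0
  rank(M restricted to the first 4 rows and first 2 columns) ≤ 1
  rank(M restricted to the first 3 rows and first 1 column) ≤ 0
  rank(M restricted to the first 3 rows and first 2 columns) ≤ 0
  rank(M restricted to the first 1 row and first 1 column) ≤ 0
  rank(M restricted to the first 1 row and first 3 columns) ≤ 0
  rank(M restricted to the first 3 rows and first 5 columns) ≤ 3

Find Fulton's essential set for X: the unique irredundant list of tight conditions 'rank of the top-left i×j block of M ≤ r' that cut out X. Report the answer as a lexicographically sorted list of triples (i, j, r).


Rank table r_w(5×5) implied by the 7 constraints:

  R[1]: 0  0  0  1  1
  R[2]: 0  0  1  2  2
  R[3]: 0  0  1  2  3
  R[4]: 0  1  2  3  4
  R[5]: 1  2  3  4  5

the unique w with this rank table is (4, 3, 5, 2, 1).

|D(w)|=8, |Ess(w)|=3:

[(1, 3, 0), (3, 2, 0), (4, 1, 0)]


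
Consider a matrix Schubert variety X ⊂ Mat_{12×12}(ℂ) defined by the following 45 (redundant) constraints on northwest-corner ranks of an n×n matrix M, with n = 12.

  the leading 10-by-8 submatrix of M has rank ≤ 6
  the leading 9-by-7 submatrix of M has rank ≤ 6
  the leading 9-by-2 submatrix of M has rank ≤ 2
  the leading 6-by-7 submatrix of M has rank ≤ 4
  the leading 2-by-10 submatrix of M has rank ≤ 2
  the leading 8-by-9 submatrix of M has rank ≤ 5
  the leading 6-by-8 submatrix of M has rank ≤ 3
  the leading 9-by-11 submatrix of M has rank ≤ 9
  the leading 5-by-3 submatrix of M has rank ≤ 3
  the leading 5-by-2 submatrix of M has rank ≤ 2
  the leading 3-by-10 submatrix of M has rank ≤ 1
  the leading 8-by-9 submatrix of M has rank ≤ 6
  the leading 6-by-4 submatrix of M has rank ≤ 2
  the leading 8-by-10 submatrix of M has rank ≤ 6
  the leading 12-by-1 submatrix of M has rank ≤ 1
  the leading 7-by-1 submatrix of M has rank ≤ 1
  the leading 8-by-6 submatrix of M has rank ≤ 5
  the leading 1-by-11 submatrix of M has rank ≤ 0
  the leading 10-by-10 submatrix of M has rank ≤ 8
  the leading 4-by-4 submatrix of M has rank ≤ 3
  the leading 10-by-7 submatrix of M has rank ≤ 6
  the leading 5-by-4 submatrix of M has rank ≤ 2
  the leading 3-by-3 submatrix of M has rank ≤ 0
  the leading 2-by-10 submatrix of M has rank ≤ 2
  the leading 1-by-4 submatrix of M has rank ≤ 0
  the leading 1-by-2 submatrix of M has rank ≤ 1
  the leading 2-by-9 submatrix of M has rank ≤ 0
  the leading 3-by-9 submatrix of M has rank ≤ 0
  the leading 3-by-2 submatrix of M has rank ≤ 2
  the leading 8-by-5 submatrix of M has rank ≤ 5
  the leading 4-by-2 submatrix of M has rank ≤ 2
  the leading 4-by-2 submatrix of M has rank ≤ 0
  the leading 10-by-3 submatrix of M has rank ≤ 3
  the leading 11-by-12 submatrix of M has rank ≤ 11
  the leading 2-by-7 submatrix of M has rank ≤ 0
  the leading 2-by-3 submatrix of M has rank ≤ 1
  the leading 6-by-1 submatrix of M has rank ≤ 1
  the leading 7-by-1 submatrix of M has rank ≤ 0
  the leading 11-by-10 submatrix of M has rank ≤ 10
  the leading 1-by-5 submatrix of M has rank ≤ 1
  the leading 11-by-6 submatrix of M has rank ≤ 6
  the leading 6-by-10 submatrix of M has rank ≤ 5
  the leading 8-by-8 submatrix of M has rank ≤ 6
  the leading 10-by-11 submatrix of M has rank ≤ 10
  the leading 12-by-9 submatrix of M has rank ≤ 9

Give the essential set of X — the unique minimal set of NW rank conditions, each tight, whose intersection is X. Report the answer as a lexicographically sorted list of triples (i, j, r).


The tightest implied rank at each (i,j), from the 45 conditions:

  i=1: 0  0  0  0  0  0  0  0  0  0  0  1
  i=2: 0  0  0  0  0  0  0  0  0  1  1  2
  i=3: 0  0  0  0  0  0  0  0  0  1  2  3
  i=4: 0  0  1  1  1  1  1  1  1  2  3  4
  i=5: 0  1  2  2  2  2  2  2  2  3  4  5
  i=6: 0  1  2  2  3  3  3  3  3  4  5  6
  i=7: 0  1  2  3  4  4  4  4  4  5  6  7
  i=8: 1  2  3  4  5  5  5  5  5  6  7  8
  i=9: 1  2  3  4  5  6  6  6  6  7  8  9
  i=10: 1  2  3  4  5  6  6  6  7  8  9  10
  i=11: 1  2  3  4  5  6  7  7  8  9  10  11
  i=12: 1  2  3  4  5  6  7  8  9  10  11  12

giving w = (12, 10, 11, 3, 2, 5, 4, 1, 6, 9, 7, 8) via Δ²R.

Rothe diagram D(w) (37 cells), 6 SE-corners (essential conditions):

[(1, 11, 0), (3, 9, 0), (4, 2, 0), (6, 4, 2), (7, 1, 0), (10, 8, 6)]


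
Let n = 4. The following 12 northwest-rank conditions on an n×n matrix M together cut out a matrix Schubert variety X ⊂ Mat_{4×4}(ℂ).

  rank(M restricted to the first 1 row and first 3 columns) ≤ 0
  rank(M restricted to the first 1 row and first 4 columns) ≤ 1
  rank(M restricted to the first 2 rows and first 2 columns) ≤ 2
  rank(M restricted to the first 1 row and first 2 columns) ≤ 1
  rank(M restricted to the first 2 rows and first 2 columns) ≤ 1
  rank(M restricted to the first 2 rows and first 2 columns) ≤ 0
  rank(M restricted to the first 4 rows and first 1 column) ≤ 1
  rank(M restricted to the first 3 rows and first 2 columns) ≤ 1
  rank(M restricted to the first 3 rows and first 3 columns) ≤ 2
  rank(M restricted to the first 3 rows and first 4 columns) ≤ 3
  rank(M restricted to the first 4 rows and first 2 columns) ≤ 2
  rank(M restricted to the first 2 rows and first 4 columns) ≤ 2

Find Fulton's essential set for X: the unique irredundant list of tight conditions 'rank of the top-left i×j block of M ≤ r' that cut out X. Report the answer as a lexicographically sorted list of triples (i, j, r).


Computing R[i][j] = min implied NW-rank bound (n=4, 12 conditions):

  row 1: 0, 0, 0, 1
  row 2: 0, 0, 1, 2
  row 3: 1, 1, 2, 3
  row 4: 1, 2, 3, 4

hence w(1..4) = (4, 3, 1, 2).

Rothe diagram D(w) (5 cells), 2 SE-corners (essential conditions):

[(1, 3, 0), (2, 2, 0)]


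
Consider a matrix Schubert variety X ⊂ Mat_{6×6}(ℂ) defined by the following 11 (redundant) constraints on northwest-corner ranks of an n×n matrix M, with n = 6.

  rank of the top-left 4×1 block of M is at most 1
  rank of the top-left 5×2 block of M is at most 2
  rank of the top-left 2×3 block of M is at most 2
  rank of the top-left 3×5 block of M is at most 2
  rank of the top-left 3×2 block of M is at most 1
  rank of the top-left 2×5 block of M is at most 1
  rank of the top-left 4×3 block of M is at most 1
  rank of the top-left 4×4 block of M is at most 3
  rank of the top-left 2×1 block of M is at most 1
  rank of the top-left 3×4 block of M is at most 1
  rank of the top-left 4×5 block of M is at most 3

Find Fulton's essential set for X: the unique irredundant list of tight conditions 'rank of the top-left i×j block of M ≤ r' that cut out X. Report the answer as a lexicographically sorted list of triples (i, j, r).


Computing R[i][j] = min implied NW-rank bound (n=6, 11 conditions):

  i=1: 1 | 1 | 1 | 1 | 1 | 1
  i=2: 1 | 1 | 1 | 1 | 1 | 2
  i=3: 1 | 1 | 1 | 1 | 2 | 3
  i=4: 1 | 1 | 1 | 2 | 3 | 4
  i=5: 1 | 2 | 2 | 3 | 4 | 5
  i=6: 1 | 2 | 3 | 4 | 5 | 6

reading off 1-entries of Δ²R: w = (1, 6, 5, 4, 2, 3).

3 SE-corners of the 9-cell Rothe diagram give Ess(w):

[(2, 5, 1), (3, 4, 1), (4, 3, 1)]


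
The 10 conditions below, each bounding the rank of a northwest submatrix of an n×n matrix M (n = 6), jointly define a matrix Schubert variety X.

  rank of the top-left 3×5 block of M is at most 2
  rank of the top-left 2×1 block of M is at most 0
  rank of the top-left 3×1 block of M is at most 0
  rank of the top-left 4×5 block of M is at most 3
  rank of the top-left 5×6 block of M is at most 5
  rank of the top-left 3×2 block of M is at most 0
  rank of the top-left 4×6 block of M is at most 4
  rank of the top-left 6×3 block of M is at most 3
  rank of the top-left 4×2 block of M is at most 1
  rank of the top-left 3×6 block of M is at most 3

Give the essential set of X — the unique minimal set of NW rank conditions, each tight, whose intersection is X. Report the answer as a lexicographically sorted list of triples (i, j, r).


Rank table r_w(6×6) implied by the 10 constraints:

  R[1]: 0 0 1 1 1 1
  R[2]: 0 0 1 2 2 2
  R[3]: 0 0 1 2 2 3
  R[4]: 1 1 2 3 3 4
  R[5]: 1 2 3 4 4 5
  R[6]: 1 2 3 4 5 6

second differences of R give the permutation w = (3, 4, 6, 1, 2, 5).

Rothe diagram D(w) (7 cells), 2 SE-corners (essential conditions):

[(3, 2, 0), (3, 5, 2)]


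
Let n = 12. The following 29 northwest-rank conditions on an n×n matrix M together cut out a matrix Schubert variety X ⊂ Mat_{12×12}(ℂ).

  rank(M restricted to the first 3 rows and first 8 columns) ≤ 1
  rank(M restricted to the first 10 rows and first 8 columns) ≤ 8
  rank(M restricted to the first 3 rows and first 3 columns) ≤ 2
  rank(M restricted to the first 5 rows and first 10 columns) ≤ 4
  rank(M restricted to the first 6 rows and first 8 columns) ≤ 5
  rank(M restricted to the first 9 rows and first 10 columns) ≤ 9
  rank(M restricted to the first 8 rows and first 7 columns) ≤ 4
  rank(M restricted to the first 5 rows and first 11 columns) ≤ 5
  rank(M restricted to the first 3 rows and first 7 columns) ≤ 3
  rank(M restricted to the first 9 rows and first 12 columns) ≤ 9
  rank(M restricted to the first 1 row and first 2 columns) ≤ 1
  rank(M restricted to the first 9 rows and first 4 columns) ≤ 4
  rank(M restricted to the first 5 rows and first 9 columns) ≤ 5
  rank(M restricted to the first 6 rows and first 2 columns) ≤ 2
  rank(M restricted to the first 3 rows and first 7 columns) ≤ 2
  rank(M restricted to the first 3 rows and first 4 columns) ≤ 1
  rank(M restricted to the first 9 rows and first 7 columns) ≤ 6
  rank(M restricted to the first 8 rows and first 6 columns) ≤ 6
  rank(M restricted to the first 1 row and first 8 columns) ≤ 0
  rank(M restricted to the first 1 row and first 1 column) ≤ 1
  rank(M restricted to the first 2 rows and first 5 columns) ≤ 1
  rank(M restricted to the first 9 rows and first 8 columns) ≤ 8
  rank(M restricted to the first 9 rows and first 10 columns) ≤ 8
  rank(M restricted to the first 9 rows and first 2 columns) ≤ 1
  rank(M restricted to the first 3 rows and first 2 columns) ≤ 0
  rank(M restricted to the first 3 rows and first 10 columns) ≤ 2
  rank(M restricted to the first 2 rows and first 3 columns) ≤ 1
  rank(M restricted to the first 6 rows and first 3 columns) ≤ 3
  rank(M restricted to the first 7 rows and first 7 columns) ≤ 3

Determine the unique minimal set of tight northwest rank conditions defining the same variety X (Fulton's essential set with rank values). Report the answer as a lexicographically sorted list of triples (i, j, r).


Reconstructing r_w from the 29 given conditions:

  row 1: 0 0 0 0 0 0 0 0 1 1 1 1
  row 2: 0 0 1 1 1 1 1 1 2 2 2 2
  row 3: 0 0 1 1 1 1 1 1 2 2 3 3
  row 4: 1 1 2 2 2 2 2 2 3 3 4 4
  row 5: 1 1 2 3 3 3 3 3 4 4 5 5
  row 6: 1 1 2 3 3 3 3 4 5 5 6 6
  row 7: 1 1 2 3 3 3 3 4 5 6 7 7
  row 8: 1 1 2 3 4 4 4 5 6 7 8 8
  row 9: 1 1 2 3 4 5 5 6 7 8 9 9
  row 10: 1 2 3 4 5 6 6 7 8 9 10 10
  row 11: 1 2 3 4 5 6 7 8 9 10 11 11
  row 12: 1 2 3 4 5 6 7 8 9 10 11 12

the unique w with this rank table is (9, 3, 11, 1, 4, 8, 10, 5, 6, 2, 7, 12).

6 SE-corners of the 29-cell Rothe diagram give Ess(w):

[(1, 8, 0), (3, 2, 0), (3, 8, 1), (3, 10, 2), (7, 7, 3), (9, 2, 1)]


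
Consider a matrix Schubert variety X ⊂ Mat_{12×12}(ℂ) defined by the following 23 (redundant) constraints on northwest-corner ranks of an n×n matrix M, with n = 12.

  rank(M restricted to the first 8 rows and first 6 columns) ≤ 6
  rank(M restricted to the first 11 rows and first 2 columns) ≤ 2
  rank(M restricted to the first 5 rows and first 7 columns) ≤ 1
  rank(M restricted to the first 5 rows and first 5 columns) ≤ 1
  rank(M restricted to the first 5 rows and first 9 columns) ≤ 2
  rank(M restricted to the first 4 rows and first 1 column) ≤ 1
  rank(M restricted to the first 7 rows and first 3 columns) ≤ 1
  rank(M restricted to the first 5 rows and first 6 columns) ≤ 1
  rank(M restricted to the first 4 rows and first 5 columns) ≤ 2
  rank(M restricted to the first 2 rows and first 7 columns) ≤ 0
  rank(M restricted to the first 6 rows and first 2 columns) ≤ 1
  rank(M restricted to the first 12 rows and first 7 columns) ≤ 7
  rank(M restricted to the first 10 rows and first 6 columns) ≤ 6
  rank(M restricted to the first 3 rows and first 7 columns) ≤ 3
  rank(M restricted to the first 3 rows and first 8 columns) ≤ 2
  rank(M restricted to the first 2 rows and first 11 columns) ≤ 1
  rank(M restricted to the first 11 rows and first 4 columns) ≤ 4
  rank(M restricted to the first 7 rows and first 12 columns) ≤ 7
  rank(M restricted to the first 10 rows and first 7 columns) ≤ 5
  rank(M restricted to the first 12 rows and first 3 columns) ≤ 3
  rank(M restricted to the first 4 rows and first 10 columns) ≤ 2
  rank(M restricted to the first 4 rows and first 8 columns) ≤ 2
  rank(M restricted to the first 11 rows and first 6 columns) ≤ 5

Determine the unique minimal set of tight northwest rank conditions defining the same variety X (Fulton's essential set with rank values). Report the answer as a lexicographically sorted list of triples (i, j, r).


The tightest implied rank at each (i,j), from the 23 conditions:

  0, 0, 0, 0, 0, 0, 0, 1, 1, 1, 1, 1
  0, 0, 0, 0, 0, 0, 0, 1, 1, 1, 1, 2
  1, 1, 1, 1, 1, 1, 1, 2, 2, 2, 2, 3
  1, 1, 1, 1, 1, 1, 1, 2, 2, 2, 3, 4
  1, 1, 1, 1, 1, 1, 1, 2, 2, 3, 4, 5
  1, 1, 1, 2, 2, 2, 2, 3, 3, 4, 5, 6
  1, 1, 1, 2, 3, 3, 3, 4, 4, 5, 6, 7
  1, 2, 2, 3, 4, 4, 4, 5, 5, 6, 7, 8
  1, 2, 3, 4, 5, 5, 5, 6, 6, 7, 8, 9
  1, 2, 3, 4, 5, 5, 5, 6, 7, 8, 9, 10
  1, 2, 3, 4, 5, 5, 6, 7, 8, 9, 10, 11
  1, 2, 3, 4, 5, 6, 7, 8, 9, 10, 11, 12

giving w = (8, 12, 1, 11, 10, 4, 5, 2, 3, 9, 7, 6) via Δ²R.

Fulton essential set (8 of the 39 Rothe cells):

[(2, 7, 0), (2, 11, 1), (4, 10, 2), (5, 7, 1), (5, 9, 2), (7, 3, 1), (10, 7, 5), (11, 6, 5)]


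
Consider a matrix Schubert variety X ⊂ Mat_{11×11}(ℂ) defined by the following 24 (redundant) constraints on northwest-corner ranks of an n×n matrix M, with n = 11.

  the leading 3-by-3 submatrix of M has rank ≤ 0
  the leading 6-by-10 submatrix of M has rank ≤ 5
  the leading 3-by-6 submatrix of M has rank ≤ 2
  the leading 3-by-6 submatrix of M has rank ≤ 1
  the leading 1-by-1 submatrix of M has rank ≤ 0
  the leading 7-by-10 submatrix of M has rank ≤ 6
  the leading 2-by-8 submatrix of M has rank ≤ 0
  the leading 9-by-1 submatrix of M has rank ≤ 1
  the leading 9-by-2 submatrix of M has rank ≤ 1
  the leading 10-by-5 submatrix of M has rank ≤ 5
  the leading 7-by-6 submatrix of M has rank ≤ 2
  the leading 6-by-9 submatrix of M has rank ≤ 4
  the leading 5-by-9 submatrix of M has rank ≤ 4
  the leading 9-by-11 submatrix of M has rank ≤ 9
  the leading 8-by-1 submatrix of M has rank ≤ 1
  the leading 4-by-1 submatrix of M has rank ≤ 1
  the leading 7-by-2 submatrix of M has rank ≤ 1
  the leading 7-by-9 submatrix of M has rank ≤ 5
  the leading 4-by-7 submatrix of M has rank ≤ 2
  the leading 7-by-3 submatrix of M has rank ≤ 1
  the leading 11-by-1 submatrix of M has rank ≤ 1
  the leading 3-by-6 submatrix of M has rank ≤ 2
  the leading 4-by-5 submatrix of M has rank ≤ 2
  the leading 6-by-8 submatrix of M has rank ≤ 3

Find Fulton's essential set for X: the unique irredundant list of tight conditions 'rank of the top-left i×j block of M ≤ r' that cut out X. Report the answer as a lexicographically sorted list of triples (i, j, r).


The tightest implied rank at each (i,j), from the 24 conditions:

  0 | 0 | 0 | 0 | 0 | 0 | 0 | 0 | 1 | 1 | 1
  0 | 0 | 0 | 0 | 0 | 0 | 0 | 0 | 1 | 2 | 2
  0 | 0 | 0 | 1 | 1 | 1 | 1 | 1 | 2 | 3 | 3
  1 | 1 | 1 | 2 | 2 | 2 | 2 | 2 | 3 | 4 | 4
  1 | 1 | 1 | 2 | 2 | 2 | 3 | 3 | 4 | 5 | 5
  1 | 1 | 1 | 2 | 2 | 2 | 3 | 3 | 4 | 5 | 6
  1 | 1 | 1 | 2 | 2 | 2 | 3 | 4 | 5 | 6 | 7
  1 | 1 | 2 | 3 | 3 | 3 | 4 | 5 | 6 | 7 | 8
  1 | 1 | 2 | 3 | 4 | 4 | 5 | 6 | 7 | 8 | 9
  1 | 2 | 3 | 4 | 5 | 5 | 6 | 7 | 8 | 9 | 10
  1 | 2 | 3 | 4 | 5 | 6 | 7 | 8 | 9 | 10 | 11

hence w(1..11) = (9, 10, 4, 1, 7, 11, 8, 3, 5, 2, 6).

6 SE-corners of the 34-cell Rothe diagram give Ess(w):

[(2, 8, 0), (3, 3, 0), (6, 8, 3), (7, 3, 1), (7, 6, 2), (9, 2, 1)]


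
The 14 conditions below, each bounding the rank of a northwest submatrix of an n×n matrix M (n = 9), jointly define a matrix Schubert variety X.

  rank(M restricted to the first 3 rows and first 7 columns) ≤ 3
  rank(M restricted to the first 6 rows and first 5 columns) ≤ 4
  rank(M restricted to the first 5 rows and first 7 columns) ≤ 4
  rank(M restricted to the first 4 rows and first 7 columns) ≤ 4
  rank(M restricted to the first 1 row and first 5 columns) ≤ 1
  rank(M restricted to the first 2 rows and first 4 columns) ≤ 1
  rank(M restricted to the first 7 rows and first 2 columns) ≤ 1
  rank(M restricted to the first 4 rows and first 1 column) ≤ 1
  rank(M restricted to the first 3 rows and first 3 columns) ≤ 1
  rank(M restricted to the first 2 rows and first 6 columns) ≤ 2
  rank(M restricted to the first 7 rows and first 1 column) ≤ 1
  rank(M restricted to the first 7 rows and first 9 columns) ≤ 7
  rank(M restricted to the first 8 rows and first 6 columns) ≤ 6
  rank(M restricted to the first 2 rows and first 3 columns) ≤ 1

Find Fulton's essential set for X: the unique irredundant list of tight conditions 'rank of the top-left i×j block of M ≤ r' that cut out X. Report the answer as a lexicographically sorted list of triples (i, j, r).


Computing R[i][j] = min implied NW-rank bound (n=9, 14 conditions):

  i=1: 1, 1, 1, 1, 1, 1, 1, 1, 1
  i=2: 1, 1, 1, 1, 2, 2, 2, 2, 2
  i=3: 1, 1, 1, 2, 3, 3, 3, 3, 3
  i=4: 1, 1, 2, 3, 4, 4, 4, 4, 4
  i=5: 1, 1, 2, 3, 4, 4, 4, 5, 5
  i=6: 1, 1, 2, 3, 4, 5, 5, 6, 6
  i=7: 1, 1, 2, 3, 4, 5, 6, 7, 7
  i=8: 1, 2, 3, 4, 5, 6, 7, 8, 8
  i=9: 1, 2, 3, 4, 5, 6, 7, 8, 9

reading off 1-entries of Δ²R: w = (1, 5, 4, 3, 8, 6, 7, 2, 9).

D(w) has 11 cells with 4 SE-corners; essential set:

[(2, 4, 1), (3, 3, 1), (5, 7, 4), (7, 2, 1)]


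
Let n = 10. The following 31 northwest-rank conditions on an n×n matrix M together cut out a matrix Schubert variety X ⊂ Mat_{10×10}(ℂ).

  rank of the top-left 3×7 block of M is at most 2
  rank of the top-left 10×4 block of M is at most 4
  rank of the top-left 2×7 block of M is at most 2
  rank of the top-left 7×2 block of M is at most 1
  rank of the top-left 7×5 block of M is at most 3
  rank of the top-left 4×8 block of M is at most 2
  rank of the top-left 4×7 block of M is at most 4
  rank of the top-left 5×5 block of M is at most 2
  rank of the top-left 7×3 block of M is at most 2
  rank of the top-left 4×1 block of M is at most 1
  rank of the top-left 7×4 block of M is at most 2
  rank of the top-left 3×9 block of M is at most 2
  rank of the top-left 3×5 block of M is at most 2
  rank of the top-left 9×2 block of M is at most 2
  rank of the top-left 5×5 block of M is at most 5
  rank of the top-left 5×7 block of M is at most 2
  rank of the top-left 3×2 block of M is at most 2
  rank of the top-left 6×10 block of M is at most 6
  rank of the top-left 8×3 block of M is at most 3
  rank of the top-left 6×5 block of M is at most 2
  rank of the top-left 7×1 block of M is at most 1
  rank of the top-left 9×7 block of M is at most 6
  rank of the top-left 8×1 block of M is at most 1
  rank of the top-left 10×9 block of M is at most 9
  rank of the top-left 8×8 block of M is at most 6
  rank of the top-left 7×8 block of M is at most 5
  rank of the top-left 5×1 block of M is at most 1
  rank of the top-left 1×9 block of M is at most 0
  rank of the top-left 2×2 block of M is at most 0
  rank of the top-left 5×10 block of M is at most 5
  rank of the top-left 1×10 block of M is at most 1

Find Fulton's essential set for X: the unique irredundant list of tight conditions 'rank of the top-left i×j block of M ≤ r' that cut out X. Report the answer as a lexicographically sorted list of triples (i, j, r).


Rank table r_w(10×10) implied by the 31 constraints:

  row 1: 0 | 0 | 0 | 0 | 0 | 0 | 0 | 0 | 0 | 1
  row 2: 0 | 0 | 1 | 1 | 1 | 1 | 1 | 1 | 1 | 2
  row 3: 1 | 1 | 2 | 2 | 2 | 2 | 2 | 2 | 2 | 3
  row 4: 1 | 1 | 2 | 2 | 2 | 2 | 2 | 2 | 3 | 4
  row 5: 1 | 1 | 2 | 2 | 2 | 2 | 2 | 3 | 4 | 5
  row 6: 1 | 1 | 2 | 2 | 2 | 3 | 3 | 4 | 5 | 6
  row 7: 1 | 1 | 2 | 2 | 3 | 4 | 4 | 5 | 6 | 7
  row 8: 1 | 2 | 3 | 3 | 4 | 5 | 5 | 6 | 7 | 8
  row 9: 1 | 2 | 3 | 4 | 5 | 6 | 6 | 7 | 8 | 9
  row 10: 1 | 2 | 3 | 4 | 5 | 6 | 7 | 8 | 9 | 10

second differences of R give the permutation w = (10, 3, 1, 9, 8, 6, 5, 2, 4, 7).

ℓ(w)=27; the 7 essential cells (i,j,r):

[(1, 9, 0), (2, 2, 0), (4, 8, 2), (5, 7, 2), (6, 5, 2), (7, 2, 1), (7, 4, 2)]


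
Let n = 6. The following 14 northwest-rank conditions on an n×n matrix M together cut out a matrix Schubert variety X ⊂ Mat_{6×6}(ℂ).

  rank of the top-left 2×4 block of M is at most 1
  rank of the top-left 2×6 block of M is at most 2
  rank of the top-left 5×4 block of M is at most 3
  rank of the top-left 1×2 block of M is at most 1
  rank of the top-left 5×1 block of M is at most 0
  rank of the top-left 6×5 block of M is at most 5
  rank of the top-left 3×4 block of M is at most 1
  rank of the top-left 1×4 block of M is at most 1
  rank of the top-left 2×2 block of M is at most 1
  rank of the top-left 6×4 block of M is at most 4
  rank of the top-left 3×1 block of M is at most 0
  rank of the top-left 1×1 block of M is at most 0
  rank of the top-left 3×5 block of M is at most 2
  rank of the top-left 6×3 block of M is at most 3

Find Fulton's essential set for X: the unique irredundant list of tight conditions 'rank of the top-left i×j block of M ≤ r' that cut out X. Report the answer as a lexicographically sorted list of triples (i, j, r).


The tightest implied rank at each (i,j), from the 14 conditions:

  0 | 1 | 1 | 1 | 1 | 1
  0 | 1 | 1 | 1 | 2 | 2
  0 | 1 | 1 | 1 | 2 | 3
  0 | 1 | 2 | 2 | 3 | 4
  0 | 1 | 2 | 3 | 4 | 5
  1 | 2 | 3 | 4 | 5 | 6

so w = (2, 5, 6, 3, 4, 1).

D(w) has 9 cells with 2 SE-corners; essential set:

[(3, 4, 1), (5, 1, 0)]


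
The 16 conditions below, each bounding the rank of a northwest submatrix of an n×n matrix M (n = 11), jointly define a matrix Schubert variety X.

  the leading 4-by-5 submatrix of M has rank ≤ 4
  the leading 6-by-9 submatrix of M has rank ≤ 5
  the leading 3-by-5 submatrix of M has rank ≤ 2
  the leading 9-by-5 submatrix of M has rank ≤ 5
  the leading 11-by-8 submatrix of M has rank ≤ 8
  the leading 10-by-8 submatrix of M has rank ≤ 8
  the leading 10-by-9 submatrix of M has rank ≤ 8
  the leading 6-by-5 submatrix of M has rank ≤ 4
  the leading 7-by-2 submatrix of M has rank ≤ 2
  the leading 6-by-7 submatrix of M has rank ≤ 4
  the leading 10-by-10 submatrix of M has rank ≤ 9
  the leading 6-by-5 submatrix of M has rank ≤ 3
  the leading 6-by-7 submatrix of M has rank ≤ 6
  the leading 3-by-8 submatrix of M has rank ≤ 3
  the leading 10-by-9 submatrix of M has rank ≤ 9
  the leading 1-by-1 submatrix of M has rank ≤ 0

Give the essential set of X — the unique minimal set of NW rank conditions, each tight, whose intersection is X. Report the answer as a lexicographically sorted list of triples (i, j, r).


The tightest implied rank at each (i,j), from the 16 conditions:

  0, 1, 1, 1, 1, 1, 1, 1, 1, 1, 1
  1, 2, 2, 2, 2, 2, 2, 2, 2, 2, 2
  1, 2, 2, 2, 2, 3, 3, 3, 3, 3, 3
  1, 2, 3, 3, 3, 4, 4, 4, 4, 4, 4
  1, 2, 3, 3, 3, 4, 4, 5, 5, 5, 5
  1, 2, 3, 3, 3, 4, 4, 5, 5, 6, 6
  1, 2, 3, 4, 4, 5, 5, 6, 6, 7, 7
  1, 2, 3, 4, 5, 6, 6, 7, 7, 8, 8
  1, 2, 3, 4, 5, 6, 7, 8, 8, 9, 9
  1, 2, 3, 4, 5, 6, 7, 8, 8, 9, 10
  1, 2, 3, 4, 5, 6, 7, 8, 9, 10, 11

second differences of R give the permutation w = (2, 1, 6, 3, 8, 10, 4, 5, 7, 11, 9).

Rothe diagram D(w) (12 cells), 6 SE-corners (essential conditions):

[(1, 1, 0), (3, 5, 2), (6, 5, 3), (6, 7, 4), (6, 9, 5), (10, 9, 8)]


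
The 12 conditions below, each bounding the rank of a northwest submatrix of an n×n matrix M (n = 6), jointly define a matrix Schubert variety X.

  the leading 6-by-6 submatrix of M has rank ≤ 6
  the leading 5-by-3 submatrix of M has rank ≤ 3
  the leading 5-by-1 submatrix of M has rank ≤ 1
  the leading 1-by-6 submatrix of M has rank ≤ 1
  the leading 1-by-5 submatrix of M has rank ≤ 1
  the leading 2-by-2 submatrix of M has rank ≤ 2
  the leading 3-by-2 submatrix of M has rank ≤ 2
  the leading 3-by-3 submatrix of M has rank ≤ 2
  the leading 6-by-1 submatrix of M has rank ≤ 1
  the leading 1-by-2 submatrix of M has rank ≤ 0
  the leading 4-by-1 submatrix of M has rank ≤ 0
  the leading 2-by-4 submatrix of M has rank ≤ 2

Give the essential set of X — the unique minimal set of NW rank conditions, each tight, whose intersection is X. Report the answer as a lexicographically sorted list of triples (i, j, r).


Recovering R(i,j) via the rank-extension bound from the 12 conditions:

  row 1: 0, 0, 1, 1, 1, 1
  row 2: 0, 1, 2, 2, 2, 2
  row 3: 0, 1, 2, 3, 3, 3
  row 4: 0, 1, 2, 3, 4, 4
  row 5: 1, 2, 3, 4, 5, 5
  row 6: 1, 2, 3, 4, 5, 6

the unique w with this rank table is (3, 2, 4, 5, 1, 6).

|D(w)|=5, |Ess(w)|=2:

[(1, 2, 0), (4, 1, 0)]


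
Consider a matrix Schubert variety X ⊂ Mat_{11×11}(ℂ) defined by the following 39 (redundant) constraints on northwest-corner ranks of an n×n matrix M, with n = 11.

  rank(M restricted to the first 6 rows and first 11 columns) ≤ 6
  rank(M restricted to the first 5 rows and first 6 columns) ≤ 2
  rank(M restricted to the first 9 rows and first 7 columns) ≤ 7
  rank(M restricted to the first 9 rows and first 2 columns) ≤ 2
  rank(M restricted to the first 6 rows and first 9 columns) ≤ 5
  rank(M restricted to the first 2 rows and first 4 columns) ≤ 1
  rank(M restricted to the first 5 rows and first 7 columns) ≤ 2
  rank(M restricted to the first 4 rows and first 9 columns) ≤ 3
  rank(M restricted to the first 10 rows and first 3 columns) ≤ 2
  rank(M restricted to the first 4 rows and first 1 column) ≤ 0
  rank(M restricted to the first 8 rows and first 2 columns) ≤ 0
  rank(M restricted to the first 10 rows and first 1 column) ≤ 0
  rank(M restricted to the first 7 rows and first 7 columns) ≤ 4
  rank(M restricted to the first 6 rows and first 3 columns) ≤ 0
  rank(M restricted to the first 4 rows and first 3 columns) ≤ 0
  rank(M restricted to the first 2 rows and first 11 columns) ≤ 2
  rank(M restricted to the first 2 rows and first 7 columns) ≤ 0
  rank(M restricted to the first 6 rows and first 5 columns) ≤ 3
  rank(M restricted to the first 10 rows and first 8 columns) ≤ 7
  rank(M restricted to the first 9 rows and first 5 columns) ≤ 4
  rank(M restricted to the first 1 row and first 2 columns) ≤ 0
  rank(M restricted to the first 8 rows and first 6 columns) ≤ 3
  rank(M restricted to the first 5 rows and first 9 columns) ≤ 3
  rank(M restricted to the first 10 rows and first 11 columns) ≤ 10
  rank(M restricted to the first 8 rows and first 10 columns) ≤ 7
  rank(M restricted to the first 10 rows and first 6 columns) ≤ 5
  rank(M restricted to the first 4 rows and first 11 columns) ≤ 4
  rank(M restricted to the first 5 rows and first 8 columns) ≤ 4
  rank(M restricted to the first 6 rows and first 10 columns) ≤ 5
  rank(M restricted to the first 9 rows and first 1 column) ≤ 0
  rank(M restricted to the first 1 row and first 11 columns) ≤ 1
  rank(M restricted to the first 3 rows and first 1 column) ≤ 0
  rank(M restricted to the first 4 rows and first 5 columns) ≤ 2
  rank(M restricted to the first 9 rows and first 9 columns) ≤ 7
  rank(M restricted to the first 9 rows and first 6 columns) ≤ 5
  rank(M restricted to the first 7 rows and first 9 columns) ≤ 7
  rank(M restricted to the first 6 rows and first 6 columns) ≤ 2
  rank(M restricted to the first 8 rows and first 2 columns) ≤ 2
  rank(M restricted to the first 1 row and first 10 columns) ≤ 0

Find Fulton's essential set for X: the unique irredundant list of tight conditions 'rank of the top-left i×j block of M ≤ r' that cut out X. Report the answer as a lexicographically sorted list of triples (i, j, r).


Computing R[i][j] = min implied NW-rank bound (n=11, 39 conditions):

  i=1: 0 0 0 0 0 0 0 0 0 0 1
  i=2: 0 0 0 0 0 0 0 1 1 1 2
  i=3: 0 0 0 1 1 1 1 2 2 2 3
  i=4: 0 0 0 1 2 2 2 3 3 3 4
  i=5: 0 0 0 1 2 2 2 3 3 4 5
  i=6: 0 0 0 1 2 2 3 4 4 5 6
  i=7: 0 0 1 2 3 3 4 5 5 6 7
  i=8: 0 0 1 2 3 3 4 5 6 7 8
  i=9: 0 1 2 3 4 4 5 6 7 8 9
  i=10: 0 1 2 3 4 5 6 7 8 9 10
  i=11: 1 2 3 4 5 6 7 8 9 10 11

reading off 1-entries of Δ²R: w = (11, 8, 4, 5, 10, 7, 3, 9, 2, 6, 1).

D(w) has 40 cells with 9 SE-corners; essential set:

[(1, 10, 0), (2, 7, 0), (5, 7, 2), (5, 9, 3), (6, 3, 0), (6, 6, 2), (8, 2, 0), (8, 6, 3), (10, 1, 0)]
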